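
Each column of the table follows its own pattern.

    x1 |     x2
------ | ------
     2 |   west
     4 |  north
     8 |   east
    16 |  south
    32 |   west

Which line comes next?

Column x1: ×2 each step; 2, 4, 8, 16, 32 → 64.
Column x2 — repeats west → north → east → south: west, north, east, south, west → north.
Putting it together: 64  north.

64  north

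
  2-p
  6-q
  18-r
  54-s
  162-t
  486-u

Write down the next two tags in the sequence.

1458-v, 4374-w

For the first component, ×3 each step: 2, 6, 18, 54, 162, 486 → 1458 → 4374.
Letter — letters move forward 1 place in the alphabet: p, q, r, s, t, u → v → w.
Putting the parts together: 1458-v and then 4374-w.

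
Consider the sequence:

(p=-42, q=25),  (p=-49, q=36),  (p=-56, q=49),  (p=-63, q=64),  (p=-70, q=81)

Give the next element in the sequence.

(p=-77, q=100)

P: −7 each step; -42, -49, -56, -63, -70 → -77.
Q: 25, 36, 49, 64, 81 → 100 (perfect squares: 5², 6², 7², …).
So the next element is (p=-77, q=100).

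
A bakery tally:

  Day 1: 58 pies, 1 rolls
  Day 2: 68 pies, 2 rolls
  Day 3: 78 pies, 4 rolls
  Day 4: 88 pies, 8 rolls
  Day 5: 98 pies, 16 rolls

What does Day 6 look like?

108 pies, 32 rolls

Pies: +10 each step, so 58, 68, 78, 88, 98 → 108.
Rolls: ×2 each step; 1, 2, 4, 8, 16 → 32.
So the next record is 108 pies, 32 rolls.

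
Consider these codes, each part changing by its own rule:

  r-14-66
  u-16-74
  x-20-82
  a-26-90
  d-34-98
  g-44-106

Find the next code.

j-56-114

Letter: r, u, x, a, d, g → j (letters move forward 3 places in the alphabet, wrapping Z→A).
Second component — differences are 2, 4, 6, … (increasing by 2 each time): 14, 16, 20, 26, 34, 44 → 56.
Third component: +8 each step; 66, 74, 82, 90, 98, 106 → 114.
Putting it together: j-56-114.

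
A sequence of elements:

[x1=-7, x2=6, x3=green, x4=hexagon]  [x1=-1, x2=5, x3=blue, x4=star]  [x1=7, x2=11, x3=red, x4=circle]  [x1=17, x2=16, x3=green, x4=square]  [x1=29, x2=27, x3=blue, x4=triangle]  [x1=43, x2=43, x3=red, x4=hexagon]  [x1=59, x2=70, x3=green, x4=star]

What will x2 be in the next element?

113

X1: differences are 6, 8, 10, … (increasing by 2 each time), so -7, -1, 7, 17, 29, 43, 59 → 77.
X2: 6, 5, 11, 16, 27, 43, 70 → 113 (each term is the sum of the two before it).
For the x3, repeats green → blue → red: green, blue, red, green, blue, red, green → blue.
X4 — repeats hexagon → star → circle → square → triangle: hexagon, star, circle, square, triangle, hexagon, star → circle.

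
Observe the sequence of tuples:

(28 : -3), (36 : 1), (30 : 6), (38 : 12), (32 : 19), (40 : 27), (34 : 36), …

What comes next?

(42 : 46)

First entry: 28, 36, 30, 38, 32, 40, 34 → 42 (alternating steps +8, −6, +8, −6, …).
Second entry: -3, 1, 6, 12, 19, 27, 36 → 46 (differences are 4, 5, 6, … (increasing by 1 each time)).
Combining the parts gives (42 : 46).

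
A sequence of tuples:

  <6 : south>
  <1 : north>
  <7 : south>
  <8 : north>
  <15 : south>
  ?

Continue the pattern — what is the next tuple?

First coordinate: 6, 1, 7, 8, 15 → 23 (each term is the sum of the two before it).
Direction: south, north, south, north, south → north (alternates south ↔ north).
Combining the parts gives <23 : north>.

<23 : north>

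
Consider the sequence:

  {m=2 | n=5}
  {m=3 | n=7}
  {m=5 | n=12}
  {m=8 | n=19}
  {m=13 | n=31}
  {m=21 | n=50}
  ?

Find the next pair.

{m=34 | n=81}

M: 2, 3, 5, 8, 13, 21 → 34 (each term is the sum of the two before it).
N goes 5, 7, 12, 19, 31, 50 → 81 (each term is the sum of the two before it).
Putting it together: {m=34 | n=81}.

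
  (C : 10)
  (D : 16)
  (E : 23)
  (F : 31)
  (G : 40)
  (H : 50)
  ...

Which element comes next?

For the letter, letters move forward 1 place in the alphabet: C, D, E, F, G, H → I.
Second entry: 10, 16, 23, 31, 40, 50 → 61 (differences are 6, 7, 8, … (increasing by 1 each time)).
Combining the parts gives (I : 61).

(I : 61)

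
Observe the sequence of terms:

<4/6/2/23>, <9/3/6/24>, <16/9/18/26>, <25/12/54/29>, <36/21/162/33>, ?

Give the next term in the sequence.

<49/33/486/38>

First coordinate: 4, 9, 16, 25, 36 → 49 (perfect squares: 2², 3², 4², …).
For the second coordinate, each term is the sum of the two before it: 6, 3, 9, 12, 21 → 33.
Third coordinate: ×3 each step, so 2, 6, 18, 54, 162 → 486.
Fourth coordinate — differences are 1, 2, 3, … (increasing by 1 each time): 23, 24, 26, 29, 33 → 38.
So the next term is <49/33/486/38>.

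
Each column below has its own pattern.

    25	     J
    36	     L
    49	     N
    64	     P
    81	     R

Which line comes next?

100  T

First component: perfect squares: 5², 6², 7², …; 25, 36, 49, 64, 81 → 100.
Letter goes J, L, N, P, R → T (letters move forward 2 places in the alphabet).
Putting it together: 100  T.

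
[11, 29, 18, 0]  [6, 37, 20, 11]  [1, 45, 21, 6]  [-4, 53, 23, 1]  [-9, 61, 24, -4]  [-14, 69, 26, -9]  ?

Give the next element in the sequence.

First part: −5 each step; 11, 6, 1, -4, -9, -14 → -19.
Second part: +8 each step, so 29, 37, 45, 53, 61, 69 → 77.
Third part goes 18, 20, 21, 23, 24, 26 → 27 (alternating steps +2, +1, +2, +1, …).
Fourth part goes 0, 11, 6, 1, -4, -9 → -14 (always the previous value of the first part).
Putting it together: [-19, 77, 27, -14].

[-19, 77, 27, -14]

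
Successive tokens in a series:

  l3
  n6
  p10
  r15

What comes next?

Letter goes l, n, p, r → t (letters move forward 2 places in the alphabet).
Second component: differences are 3, 4, 5, … (increasing by 1 each time), so 3, 6, 10, 15 → 21.
Combining the parts gives t21.

t21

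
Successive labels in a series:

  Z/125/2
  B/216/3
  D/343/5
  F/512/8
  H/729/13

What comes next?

J/1000/21

Letter: letters move forward 2 places in the alphabet, wrapping Z→A, so Z, B, D, F, H → J.
Second component: 125, 216, 343, 512, 729 → 1000 (perfect cubes: 5³, 6³, 7³, …).
Third component — each term is the sum of the two before it: 2, 3, 5, 8, 13 → 21.
Combining the parts gives J/1000/21.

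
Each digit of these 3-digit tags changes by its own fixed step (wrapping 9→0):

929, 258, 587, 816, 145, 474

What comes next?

First digit goes 9, 2, 5, 8, 1, 4 → 7 (+3 each step, mod 10).
Second digit goes 2, 5, 8, 1, 4, 7 → 0 (+3 each step, mod 10).
Third digit: 9, 8, 7, 6, 5, 4 → 3 (−1 each step, mod 10).
Combining the parts gives 703.

703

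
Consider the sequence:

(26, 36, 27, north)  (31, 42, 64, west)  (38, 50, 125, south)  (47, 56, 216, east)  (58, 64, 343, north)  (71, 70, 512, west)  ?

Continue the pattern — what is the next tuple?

First component: 26, 31, 38, 47, 58, 71 → 86 (differences are 5, 7, 9, … (increasing by 2 each time)).
Second component: 36, 42, 50, 56, 64, 70 → 78 (alternating steps +6, +8, +6, +8, …).
Third component: perfect cubes: 3³, 4³, 5³, …, so 27, 64, 125, 216, 343, 512 → 729.
Direction — repeats north → west → south → east: north, west, south, east, north, west → south.
So the next tuple is (86, 78, 729, south).

(86, 78, 729, south)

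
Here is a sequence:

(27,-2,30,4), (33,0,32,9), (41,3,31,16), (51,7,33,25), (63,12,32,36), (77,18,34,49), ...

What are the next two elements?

(93,25,33,64), (111,33,35,81)

First slot — differences are 6, 8, 10, … (increasing by 2 each time): 27, 33, 41, 51, 63, 77 → 93 → 111.
Second slot: differences are 2, 3, 4, … (increasing by 1 each time), so -2, 0, 3, 7, 12, 18 → 25 → 33.
Third slot: alternating steps +2, −1, +2, −1, …; 30, 32, 31, 33, 32, 34 → 33 → 35.
Fourth slot — perfect squares: 2², 3², 4², …: 4, 9, 16, 25, 36, 49 → 64 → 81.
Putting the parts together: (93,25,33,64) and then (111,33,35,81).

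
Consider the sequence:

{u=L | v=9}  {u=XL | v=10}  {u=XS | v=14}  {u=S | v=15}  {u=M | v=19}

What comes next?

{u=L | v=20}

U — runs through clothing sizes XS→XL: L, XL, XS, S, M → L.
V goes 9, 10, 14, 15, 19 → 20 (alternating steps +1, +4, +1, +4, …).
Combining the parts gives {u=L | v=20}.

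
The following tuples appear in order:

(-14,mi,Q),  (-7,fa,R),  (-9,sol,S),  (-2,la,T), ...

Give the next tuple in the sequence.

First part goes -14, -7, -9, -2 → -4 (alternating steps +7, −2, +7, −2, …).
Note goes mi, fa, sol, la → ti (runs through the solfège scale do→ti).
For the letter, letters move forward 1 place in the alphabet: Q, R, S, T → U.
So the next tuple is (-4,ti,U).

(-4,ti,U)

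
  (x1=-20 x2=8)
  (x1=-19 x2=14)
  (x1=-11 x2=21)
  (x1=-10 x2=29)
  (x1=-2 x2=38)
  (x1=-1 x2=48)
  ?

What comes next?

For the x1, alternating steps +1, +8, +1, +8, …: -20, -19, -11, -10, -2, -1 → 7.
X2: differences are 6, 7, 8, … (increasing by 1 each time), so 8, 14, 21, 29, 38, 48 → 59.
Combining the parts gives (x1=7 x2=59).

(x1=7 x2=59)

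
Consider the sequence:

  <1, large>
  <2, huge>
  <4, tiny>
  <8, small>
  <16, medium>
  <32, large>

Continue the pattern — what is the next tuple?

<64, huge>

For the first slot, ×2 each step: 1, 2, 4, 8, 16, 32 → 64.
Size: repeats large → huge → tiny → small → medium, so large, huge, tiny, small, medium, large → huge.
Combining the parts gives <64, huge>.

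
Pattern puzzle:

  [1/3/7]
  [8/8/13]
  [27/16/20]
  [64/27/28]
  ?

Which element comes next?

First entry — perfect cubes: 1³, 2³, 3³, …: 1, 8, 27, 64 → 125.
Second entry: 3, 8, 16, 27 → 41 (differences are 5, 8, 11, … (increasing by 3 each time)).
Third entry goes 7, 13, 20, 28 → 37 (differences are 6, 7, 8, … (increasing by 1 each time)).
Combining the parts gives [125/41/37].

[125/41/37]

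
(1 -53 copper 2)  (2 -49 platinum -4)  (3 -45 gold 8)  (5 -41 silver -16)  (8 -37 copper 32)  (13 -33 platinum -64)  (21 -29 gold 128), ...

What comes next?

For the first slot, each term is the sum of the two before it: 1, 2, 3, 5, 8, 13, 21 → 34.
For the second slot, +4 each step: -53, -49, -45, -41, -37, -33, -29 → -25.
Metal: repeats copper → platinum → gold → silver, so copper, platinum, gold, silver, copper, platinum, gold → silver.
Fourth slot: 2, -4, 8, -16, 32, -64, 128 → -256 (×(-2) each step).
Combining the parts gives (34 -25 silver -256).

(34 -25 silver -256)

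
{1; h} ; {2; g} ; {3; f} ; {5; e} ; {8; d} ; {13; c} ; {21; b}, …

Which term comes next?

First part: 1, 2, 3, 5, 8, 13, 21 → 34 (each term is the sum of the two before it).
Letter goes h, g, f, e, d, c, b → a (letters move back 1 place in the alphabet).
Combining the parts gives {34; a}.

{34; a}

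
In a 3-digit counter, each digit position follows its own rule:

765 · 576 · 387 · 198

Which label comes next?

909

First digit goes 7, 5, 3, 1 → 9 (−2 each step, mod 10).
Second digit goes 6, 7, 8, 9 → 0 (+1 each step, mod 10).
Third digit: +1 each step, mod 10, so 5, 6, 7, 8 → 9.
Combining the parts gives 909.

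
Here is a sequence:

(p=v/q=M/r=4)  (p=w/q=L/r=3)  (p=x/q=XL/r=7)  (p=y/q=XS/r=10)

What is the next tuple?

(p=z/q=S/r=17)

P: letters move forward 1 place in the alphabet, so v, w, x, y → z.
Q — runs through clothing sizes XS→XL: M, L, XL, XS → S.
R: each term is the sum of the two before it; 4, 3, 7, 10 → 17.
Combining the parts gives (p=z/q=S/r=17).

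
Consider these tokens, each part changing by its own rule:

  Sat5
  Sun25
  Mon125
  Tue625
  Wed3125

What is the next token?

Day: runs through the weekdays Mon→Sun; Sat, Sun, Mon, Tue, Wed → Thu.
Second component: ×5 each step; 5, 25, 125, 625, 3125 → 15625.
Putting it together: Thu15625.

Thu15625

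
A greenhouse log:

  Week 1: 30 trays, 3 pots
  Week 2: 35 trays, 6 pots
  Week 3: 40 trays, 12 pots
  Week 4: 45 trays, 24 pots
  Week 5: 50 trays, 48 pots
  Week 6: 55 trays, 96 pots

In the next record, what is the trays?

60

For the trays, +5 each step: 30, 35, 40, 45, 50, 55 → 60.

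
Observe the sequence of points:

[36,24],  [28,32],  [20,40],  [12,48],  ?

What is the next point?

[4,56]

First value goes 36, 28, 20, 12 → 4 (−8 each step).
Second value: 24, 32, 40, 48 → 56 (together with the first value always sums to 60).
So the next point is [4,56].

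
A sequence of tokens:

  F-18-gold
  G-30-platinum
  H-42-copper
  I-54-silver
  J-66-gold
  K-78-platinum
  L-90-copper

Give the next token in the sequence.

M-102-silver

For the letter, letters move forward 1 place in the alphabet: F, G, H, I, J, K, L → M.
Second component goes 18, 30, 42, 54, 66, 78, 90 → 102 (+12 each step).
Metal: gold, platinum, copper, silver, gold, platinum, copper → silver (repeats gold → platinum → copper → silver).
So the next token is M-102-silver.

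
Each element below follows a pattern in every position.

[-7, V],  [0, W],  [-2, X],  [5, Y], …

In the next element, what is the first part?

3

First part: -7, 0, -2, 5 → 3 (alternating steps +7, −2, +7, −2, …).
For the letter, letters move forward 1 place in the alphabet: V, W, X, Y → Z.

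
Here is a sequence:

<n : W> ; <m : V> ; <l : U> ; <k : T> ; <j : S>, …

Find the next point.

First letter goes n, m, l, k, j → i (letters move back 1 place in the alphabet).
Second letter — letters move back 1 place in the alphabet: W, V, U, T, S → R.
So the next point is <i : R>.

<i : R>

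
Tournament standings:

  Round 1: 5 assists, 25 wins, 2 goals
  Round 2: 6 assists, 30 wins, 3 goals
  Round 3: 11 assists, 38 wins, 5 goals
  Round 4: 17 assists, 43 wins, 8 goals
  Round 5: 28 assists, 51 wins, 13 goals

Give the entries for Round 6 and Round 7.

Assists: each term is the sum of the two before it, so 5, 6, 11, 17, 28 → 45 → 73.
Wins: alternating steps +5, +8, +5, +8, …, so 25, 30, 38, 43, 51 → 56 → 64.
For the goals, each term is the sum of the two before it: 2, 3, 5, 8, 13 → 21 → 34.
So the next two lines are 45 assists, 56 wins, 21 goals and 73 assists, 64 wins, 34 goals.

45 assists, 56 wins, 21 goals; 73 assists, 64 wins, 34 goals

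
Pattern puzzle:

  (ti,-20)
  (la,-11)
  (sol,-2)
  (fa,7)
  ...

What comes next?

(mi,16)

Note: runs backward through the solfège scale do→ti, so ti, la, sol, fa → mi.
Second coordinate: +9 each step, so -20, -11, -2, 7 → 16.
Combining the parts gives (mi,16).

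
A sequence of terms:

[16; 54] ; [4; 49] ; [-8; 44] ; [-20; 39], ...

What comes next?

[-32; 34]

First value: −12 each step; 16, 4, -8, -20 → -32.
Second value — −5 each step: 54, 49, 44, 39 → 34.
Putting it together: [-32; 34].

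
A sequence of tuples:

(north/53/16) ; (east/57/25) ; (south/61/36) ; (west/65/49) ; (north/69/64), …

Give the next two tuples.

(east/73/81), (south/77/100)

For the direction, repeats north → east → south → west: north, east, south, west, north → east → south.
Second slot: +4 each step; 53, 57, 61, 65, 69 → 73 → 77.
Third slot goes 16, 25, 36, 49, 64 → 81 → 100 (perfect squares: 4², 5², 6², …).
Putting the parts together: (east/73/81) and then (south/77/100).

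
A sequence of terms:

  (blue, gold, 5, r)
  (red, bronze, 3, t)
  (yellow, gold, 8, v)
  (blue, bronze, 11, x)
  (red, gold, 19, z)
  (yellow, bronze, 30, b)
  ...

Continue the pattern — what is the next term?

(blue, gold, 49, d)

Colour: repeats blue → red → yellow; blue, red, yellow, blue, red, yellow → blue.
Rank: alternates gold ↔ bronze, so gold, bronze, gold, bronze, gold, bronze → gold.
Third entry: 5, 3, 8, 11, 19, 30 → 49 (each term is the sum of the two before it).
Letter: letters move forward 2 places in the alphabet, wrapping Z→A, so r, t, v, x, z, b → d.
Putting it together: (blue, gold, 49, d).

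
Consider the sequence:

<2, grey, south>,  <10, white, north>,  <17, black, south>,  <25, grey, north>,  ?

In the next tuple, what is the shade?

white

Shade: grey, white, black, grey → white (repeats grey → white → black).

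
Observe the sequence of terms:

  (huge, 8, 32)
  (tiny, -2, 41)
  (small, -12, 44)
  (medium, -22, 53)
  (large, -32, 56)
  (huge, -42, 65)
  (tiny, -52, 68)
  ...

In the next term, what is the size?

Size: repeats huge → tiny → small → medium → large; huge, tiny, small, medium, large, huge, tiny → small.

small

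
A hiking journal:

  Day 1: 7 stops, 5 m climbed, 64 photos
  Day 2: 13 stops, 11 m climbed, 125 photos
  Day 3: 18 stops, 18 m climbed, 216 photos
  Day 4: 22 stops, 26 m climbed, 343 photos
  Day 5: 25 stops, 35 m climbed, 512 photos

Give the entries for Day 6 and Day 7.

Stops: differences are 6, 5, 4, … (decreasing by 1 each time); 7, 13, 18, 22, 25 → 27 → 28.
M climbed — differences are 6, 7, 8, … (increasing by 1 each time): 5, 11, 18, 26, 35 → 45 → 56.
Photos: 64, 125, 216, 343, 512 → 729 → 1000 (perfect cubes: 4³, 5³, 6³, …).
So the next two records are 27 stops, 45 m climbed, 729 photos and 28 stops, 56 m climbed, 1000 photos.

27 stops, 45 m climbed, 729 photos; 28 stops, 56 m climbed, 1000 photos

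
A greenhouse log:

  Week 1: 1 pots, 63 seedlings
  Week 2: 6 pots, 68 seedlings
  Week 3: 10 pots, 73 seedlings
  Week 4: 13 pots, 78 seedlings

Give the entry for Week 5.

15 pots, 83 seedlings

Pots: differences are 5, 4, 3, … (decreasing by 1 each time), so 1, 6, 10, 13 → 15.
Seedlings — +5 each step: 63, 68, 73, 78 → 83.
Putting it together: 15 pots, 83 seedlings.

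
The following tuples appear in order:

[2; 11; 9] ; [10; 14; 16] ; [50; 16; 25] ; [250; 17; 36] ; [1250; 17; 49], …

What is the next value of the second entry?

16

First entry: ×5 each step, so 2, 10, 50, 250, 1250 → 6250.
Second entry goes 11, 14, 16, 17, 17 → 16 (differences are 3, 2, 1, … (decreasing by 1 each time)).
Third entry goes 9, 16, 25, 36, 49 → 64 (perfect squares: 3², 4², 5², …).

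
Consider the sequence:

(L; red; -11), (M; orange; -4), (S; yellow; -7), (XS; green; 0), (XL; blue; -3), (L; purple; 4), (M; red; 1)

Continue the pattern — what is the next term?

Size goes L, M, S, XS, XL, L, M → S (repeats L → M → S → XS → XL).
Colour: red, orange, yellow, green, blue, purple, red → orange (repeats red → orange → yellow → green → blue → purple).
Third part: alternating steps +7, −3, +7, −3, …; -11, -4, -7, 0, -3, 4, 1 → 8.
Putting it together: (S; orange; 8).

(S; orange; 8)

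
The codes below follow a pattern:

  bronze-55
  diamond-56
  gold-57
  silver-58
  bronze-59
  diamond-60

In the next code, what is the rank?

gold

Rank: bronze, diamond, gold, silver, bronze, diamond → gold (repeats bronze → diamond → gold → silver).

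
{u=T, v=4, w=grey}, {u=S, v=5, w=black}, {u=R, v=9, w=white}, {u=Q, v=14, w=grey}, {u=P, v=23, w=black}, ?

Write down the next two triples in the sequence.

{u=O, v=37, w=white}, {u=N, v=60, w=grey}

For the u, letters move back 1 place in the alphabet: T, S, R, Q, P → O → N.
V goes 4, 5, 9, 14, 23 → 37 → 60 (each term is the sum of the two before it).
W goes grey, black, white, grey, black → white → grey (repeats grey → black → white).
So the next two triples are {u=O, v=37, w=white} and {u=N, v=60, w=grey}.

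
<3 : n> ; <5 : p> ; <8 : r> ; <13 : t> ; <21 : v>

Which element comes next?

First component — each term is the sum of the two before it: 3, 5, 8, 13, 21 → 34.
Letter: letters move forward 2 places in the alphabet, so n, p, r, t, v → x.
Combining the parts gives <34 : x>.

<34 : x>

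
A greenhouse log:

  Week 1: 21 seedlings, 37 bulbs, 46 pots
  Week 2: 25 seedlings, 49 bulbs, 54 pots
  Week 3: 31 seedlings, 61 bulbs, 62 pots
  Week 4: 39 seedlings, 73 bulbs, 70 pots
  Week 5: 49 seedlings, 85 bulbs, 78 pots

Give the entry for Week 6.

Seedlings: differences are 4, 6, 8, … (increasing by 2 each time), so 21, 25, 31, 39, 49 → 61.
Bulbs — +12 each step: 37, 49, 61, 73, 85 → 97.
Pots — +8 each step: 46, 54, 62, 70, 78 → 86.
Putting it together: 61 seedlings, 97 bulbs, 86 pots.

61 seedlings, 97 bulbs, 86 pots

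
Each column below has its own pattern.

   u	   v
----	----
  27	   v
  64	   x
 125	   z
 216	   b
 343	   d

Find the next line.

512  f

Column u: 27, 64, 125, 216, 343 → 512 (perfect cubes: 3³, 4³, 5³, …).
Column v: v, x, z, b, d → f (letters move forward 2 places in the alphabet, wrapping Z→A).
Combining the parts gives 512  f.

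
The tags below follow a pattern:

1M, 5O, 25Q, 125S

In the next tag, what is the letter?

Letter: letters move forward 2 places in the alphabet, so M, O, Q, S → U.

U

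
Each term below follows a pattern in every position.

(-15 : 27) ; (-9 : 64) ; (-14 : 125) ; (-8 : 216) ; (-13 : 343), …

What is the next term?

(-7 : 512)

First coordinate: -15, -9, -14, -8, -13 → -7 (alternating steps +6, −5, +6, −5, …).
Second coordinate goes 27, 64, 125, 216, 343 → 512 (perfect cubes: 3³, 4³, 5³, …).
So the next term is (-7 : 512).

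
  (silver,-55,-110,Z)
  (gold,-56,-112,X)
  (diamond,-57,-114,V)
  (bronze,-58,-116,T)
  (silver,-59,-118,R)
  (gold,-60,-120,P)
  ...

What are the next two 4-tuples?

Rank: repeats silver → gold → diamond → bronze, so silver, gold, diamond, bronze, silver, gold → diamond → bronze.
Second part: −1 each step; -55, -56, -57, -58, -59, -60 → -61 → -62.
Third part goes -110, -112, -114, -116, -118, -120 → -122 → -124 (always 2 × the second part).
Letter: letters move back 2 places in the alphabet, so Z, X, V, T, R, P → N → L.
So the next two 4-tuples are (diamond,-61,-122,N) and (bronze,-62,-124,L).

(diamond,-61,-122,N), (bronze,-62,-124,L)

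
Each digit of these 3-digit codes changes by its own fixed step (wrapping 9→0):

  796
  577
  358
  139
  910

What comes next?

First digit goes 7, 5, 3, 1, 9 → 7 (−2 each step, mod 10).
Second digit — −2 each step, mod 10: 9, 7, 5, 3, 1 → 9.
Third digit goes 6, 7, 8, 9, 0 → 1 (+1 each step, mod 10).
So the next code is 791.

791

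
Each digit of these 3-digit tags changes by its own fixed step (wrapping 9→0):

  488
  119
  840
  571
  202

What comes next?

933

First digit goes 4, 1, 8, 5, 2 → 9 (−3 each step, mod 10).
Second digit: +3 each step, mod 10; 8, 1, 4, 7, 0 → 3.
Third digit — +1 each step, mod 10: 8, 9, 0, 1, 2 → 3.
Combining the parts gives 933.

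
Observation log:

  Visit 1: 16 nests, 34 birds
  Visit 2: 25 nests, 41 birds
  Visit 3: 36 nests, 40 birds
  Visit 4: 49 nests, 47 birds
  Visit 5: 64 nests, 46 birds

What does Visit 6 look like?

Nests: perfect squares: 4², 5², 6², …; 16, 25, 36, 49, 64 → 81.
Birds: alternating steps +7, −1, +7, −1, …, so 34, 41, 40, 47, 46 → 53.
Combining the parts gives 81 nests, 53 birds.

81 nests, 53 birds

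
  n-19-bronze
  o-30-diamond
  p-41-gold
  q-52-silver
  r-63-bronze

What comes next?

For the letter, letters move forward 1 place in the alphabet: n, o, p, q, r → s.
Second component: +11 each step, so 19, 30, 41, 52, 63 → 74.
Rank: bronze, diamond, gold, silver, bronze → diamond (repeats bronze → diamond → gold → silver).
So the next tag is s-74-diamond.

s-74-diamond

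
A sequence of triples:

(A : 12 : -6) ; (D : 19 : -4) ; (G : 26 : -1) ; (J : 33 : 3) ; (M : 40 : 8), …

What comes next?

Letter — letters move forward 3 places in the alphabet: A, D, G, J, M → P.
Second part goes 12, 19, 26, 33, 40 → 47 (+7 each step).
Third part: -6, -4, -1, 3, 8 → 14 (differences are 2, 3, 4, … (increasing by 1 each time)).
Putting it together: (P : 47 : 14).

(P : 47 : 14)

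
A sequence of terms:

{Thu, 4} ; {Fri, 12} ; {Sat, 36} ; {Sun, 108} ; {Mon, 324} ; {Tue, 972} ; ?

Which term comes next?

Day: runs through the weekdays Mon→Sun, so Thu, Fri, Sat, Sun, Mon, Tue → Wed.
Second coordinate — ×3 each step: 4, 12, 36, 108, 324, 972 → 2916.
Combining the parts gives {Wed, 2916}.

{Wed, 2916}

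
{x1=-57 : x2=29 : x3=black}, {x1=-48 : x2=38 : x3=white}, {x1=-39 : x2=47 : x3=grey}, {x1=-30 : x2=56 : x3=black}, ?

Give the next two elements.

X1 — +9 each step: -57, -48, -39, -30 → -21 → -12.
X2 goes 29, 38, 47, 56 → 65 → 74 (+9 each step).
X3 — repeats black → white → grey: black, white, grey, black → white → grey.
Putting the parts together: {x1=-21 : x2=65 : x3=white} and then {x1=-12 : x2=74 : x3=grey}.

{x1=-21 : x2=65 : x3=white}, {x1=-12 : x2=74 : x3=grey}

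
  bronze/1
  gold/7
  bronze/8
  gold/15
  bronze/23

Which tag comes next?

gold/38

Rank: alternates bronze ↔ gold, so bronze, gold, bronze, gold, bronze → gold.
Second component: 1, 7, 8, 15, 23 → 38 (each term is the sum of the two before it).
Putting it together: gold/38.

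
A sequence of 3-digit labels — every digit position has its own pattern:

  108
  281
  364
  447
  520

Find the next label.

603

For the first digit, +1 each step, mod 10: 1, 2, 3, 4, 5 → 6.
Second digit: −2 each step, mod 10; 0, 8, 6, 4, 2 → 0.
Third digit: +3 each step, mod 10, so 8, 1, 4, 7, 0 → 3.
Putting it together: 603.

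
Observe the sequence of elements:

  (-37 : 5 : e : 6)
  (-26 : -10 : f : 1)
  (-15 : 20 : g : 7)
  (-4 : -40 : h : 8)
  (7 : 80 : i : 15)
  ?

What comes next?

(18 : -160 : j : 23)

First coordinate goes -37, -26, -15, -4, 7 → 18 (+11 each step).
Second coordinate goes 5, -10, 20, -40, 80 → -160 (×(-2) each step).
Letter: e, f, g, h, i → j (letters move forward 1 place in the alphabet).
Fourth coordinate: each term is the sum of the two before it; 6, 1, 7, 8, 15 → 23.
Combining the parts gives (18 : -160 : j : 23).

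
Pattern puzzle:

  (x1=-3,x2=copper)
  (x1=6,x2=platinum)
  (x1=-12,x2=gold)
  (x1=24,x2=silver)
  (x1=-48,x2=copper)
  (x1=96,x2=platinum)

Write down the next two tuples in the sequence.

For the x1, ×(-2) each step: -3, 6, -12, 24, -48, 96 → -192 → 384.
X2: repeats copper → platinum → gold → silver; copper, platinum, gold, silver, copper, platinum → gold → silver.
Putting the parts together: (x1=-192,x2=gold) and then (x1=384,x2=silver).

(x1=-192,x2=gold), (x1=384,x2=silver)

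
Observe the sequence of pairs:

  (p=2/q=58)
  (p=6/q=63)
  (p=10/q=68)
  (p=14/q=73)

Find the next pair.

(p=18/q=78)

P — +4 each step: 2, 6, 10, 14 → 18.
Q: +5 each step; 58, 63, 68, 73 → 78.
Combining the parts gives (p=18/q=78).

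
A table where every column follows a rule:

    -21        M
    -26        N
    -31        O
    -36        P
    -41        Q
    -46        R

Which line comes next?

First component: −5 each step, so -21, -26, -31, -36, -41, -46 → -51.
Letter: letters move forward 1 place in the alphabet, so M, N, O, P, Q, R → S.
So the next line is -51  S.

-51  S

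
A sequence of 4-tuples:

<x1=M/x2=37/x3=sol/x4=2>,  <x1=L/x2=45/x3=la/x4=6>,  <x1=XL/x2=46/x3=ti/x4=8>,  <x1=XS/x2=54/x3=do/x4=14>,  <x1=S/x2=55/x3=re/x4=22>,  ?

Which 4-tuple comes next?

X1: M, L, XL, XS, S → M (runs through clothing sizes XS→XL).
X2: 37, 45, 46, 54, 55 → 63 (alternating steps +8, +1, +8, +1, …).
X3: runs through the solfège scale do→ti; sol, la, ti, do, re → mi.
X4 — each term is the sum of the two before it: 2, 6, 8, 14, 22 → 36.
So the next 4-tuple is <x1=M/x2=63/x3=mi/x4=36>.

<x1=M/x2=63/x3=mi/x4=36>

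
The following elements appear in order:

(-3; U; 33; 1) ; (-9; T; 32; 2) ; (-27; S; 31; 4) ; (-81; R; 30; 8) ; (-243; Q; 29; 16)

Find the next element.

For the first coordinate, ×3 each step: -3, -9, -27, -81, -243 → -729.
Letter: letters move back 1 place in the alphabet; U, T, S, R, Q → P.
For the third coordinate, −1 each step: 33, 32, 31, 30, 29 → 28.
Fourth coordinate: 1, 2, 4, 8, 16 → 32 (×2 each step).
Combining the parts gives (-729; P; 28; 32).

(-729; P; 28; 32)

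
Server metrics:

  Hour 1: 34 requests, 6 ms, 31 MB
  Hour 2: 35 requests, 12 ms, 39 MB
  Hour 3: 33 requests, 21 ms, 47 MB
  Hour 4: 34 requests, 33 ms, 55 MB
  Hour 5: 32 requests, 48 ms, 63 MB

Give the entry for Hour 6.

Requests goes 34, 35, 33, 34, 32 → 33 (alternating steps +1, −2, +1, −2, …).
Ms: differences are 6, 9, 12, … (increasing by 3 each time), so 6, 12, 21, 33, 48 → 66.
For the MB, +8 each step: 31, 39, 47, 55, 63 → 71.
Combining the parts gives 33 requests, 66 ms, 71 MB.

33 requests, 66 ms, 71 MB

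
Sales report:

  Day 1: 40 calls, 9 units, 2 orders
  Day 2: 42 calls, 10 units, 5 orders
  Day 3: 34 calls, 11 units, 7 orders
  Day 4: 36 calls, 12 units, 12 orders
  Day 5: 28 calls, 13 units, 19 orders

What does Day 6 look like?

30 calls, 14 units, 31 orders

Calls: 40, 42, 34, 36, 28 → 30 (alternating steps +2, −8, +2, −8, …).
For the units, +1 each step: 9, 10, 11, 12, 13 → 14.
Orders: each term is the sum of the two before it, so 2, 5, 7, 12, 19 → 31.
So the next record is 30 calls, 14 units, 31 orders.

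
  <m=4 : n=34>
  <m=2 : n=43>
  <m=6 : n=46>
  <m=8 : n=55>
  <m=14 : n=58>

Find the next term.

<m=22 : n=67>

M — each term is the sum of the two before it: 4, 2, 6, 8, 14 → 22.
N: alternating steps +9, +3, +9, +3, …; 34, 43, 46, 55, 58 → 67.
Putting it together: <m=22 : n=67>.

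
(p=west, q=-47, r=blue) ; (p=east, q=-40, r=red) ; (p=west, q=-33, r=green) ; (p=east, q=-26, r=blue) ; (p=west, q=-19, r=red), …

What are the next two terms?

(p=east, q=-12, r=green), (p=west, q=-5, r=blue)

P goes west, east, west, east, west → east → west (alternates west ↔ east).
Q: +7 each step, so -47, -40, -33, -26, -19 → -12 → -5.
R goes blue, red, green, blue, red → green → blue (repeats blue → red → green).
So the next two terms are (p=east, q=-12, r=green) and (p=west, q=-5, r=blue).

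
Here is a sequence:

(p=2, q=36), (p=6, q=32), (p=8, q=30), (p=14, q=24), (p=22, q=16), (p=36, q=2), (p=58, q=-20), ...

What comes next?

P: 2, 6, 8, 14, 22, 36, 58 → 94 (each term is the sum of the two before it).
For the q, together with the p always sums to 38: 36, 32, 30, 24, 16, 2, -20 → -56.
Combining the parts gives (p=94, q=-56).

(p=94, q=-56)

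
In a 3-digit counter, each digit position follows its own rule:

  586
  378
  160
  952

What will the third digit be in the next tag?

First digit goes 5, 3, 1, 9 → 7 (−2 each step, mod 10).
Second digit: 8, 7, 6, 5 → 4 (−1 each step, mod 10).
Third digit goes 6, 8, 0, 2 → 4 (+2 each step, mod 10).

4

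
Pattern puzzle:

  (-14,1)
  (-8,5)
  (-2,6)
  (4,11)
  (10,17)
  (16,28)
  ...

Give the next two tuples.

First slot: +6 each step; -14, -8, -2, 4, 10, 16 → 22 → 28.
Second slot goes 1, 5, 6, 11, 17, 28 → 45 → 73 (each term is the sum of the two before it).
So the next two tuples are (22,45) and (28,73).

(22,45), (28,73)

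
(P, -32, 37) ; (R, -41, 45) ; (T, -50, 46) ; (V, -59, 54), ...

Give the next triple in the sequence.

Letter: P, R, T, V → X (letters move forward 2 places in the alphabet).
For the second slot, −9 each step: -32, -41, -50, -59 → -68.
Third slot: alternating steps +8, +1, +8, +1, …; 37, 45, 46, 54 → 55.
Putting it together: (X, -68, 55).

(X, -68, 55)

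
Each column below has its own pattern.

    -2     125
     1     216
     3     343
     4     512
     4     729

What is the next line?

For the first component, differences are 3, 2, 1, … (decreasing by 1 each time): -2, 1, 3, 4, 4 → 3.
Second component goes 125, 216, 343, 512, 729 → 1000 (perfect cubes: 5³, 6³, 7³, …).
So the next line is 3  1000.

3  1000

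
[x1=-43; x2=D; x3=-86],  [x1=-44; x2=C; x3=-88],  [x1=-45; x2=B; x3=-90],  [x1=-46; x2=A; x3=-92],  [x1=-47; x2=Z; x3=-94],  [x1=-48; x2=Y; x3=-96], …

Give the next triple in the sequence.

X1 goes -43, -44, -45, -46, -47, -48 → -49 (−1 each step).
X2 — letters move back 1 place in the alphabet, wrapping A→Z: D, C, B, A, Z, Y → X.
X3: always 2 × the x1, so -86, -88, -90, -92, -94, -96 → -98.
Putting it together: [x1=-49; x2=X; x3=-98].

[x1=-49; x2=X; x3=-98]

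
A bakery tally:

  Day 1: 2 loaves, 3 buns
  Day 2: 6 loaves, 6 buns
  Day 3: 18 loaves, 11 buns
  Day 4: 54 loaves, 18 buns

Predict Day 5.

162 loaves, 27 buns

Loaves: 2, 6, 18, 54 → 162 (×3 each step).
Buns: differences are 3, 5, 7, … (increasing by 2 each time); 3, 6, 11, 18 → 27.
Putting it together: 162 loaves, 27 buns.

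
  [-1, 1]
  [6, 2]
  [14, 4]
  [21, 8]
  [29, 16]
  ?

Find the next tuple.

For the first component, alternating steps +7, +8, +7, +8, …: -1, 6, 14, 21, 29 → 36.
Second component: ×2 each step; 1, 2, 4, 8, 16 → 32.
So the next tuple is [36, 32].

[36, 32]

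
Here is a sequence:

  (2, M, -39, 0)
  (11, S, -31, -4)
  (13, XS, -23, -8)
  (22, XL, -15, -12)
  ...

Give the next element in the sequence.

(24, L, -7, -16)

First value: 2, 11, 13, 22 → 24 (alternating steps +9, +2, +9, +2, …).
Size: M, S, XS, XL → L (runs backward through clothing sizes XS→XL).
For the third value, +8 each step: -39, -31, -23, -15 → -7.
Fourth value: 0, -4, -8, -12 → -16 (−4 each step).
Putting it together: (24, L, -7, -16).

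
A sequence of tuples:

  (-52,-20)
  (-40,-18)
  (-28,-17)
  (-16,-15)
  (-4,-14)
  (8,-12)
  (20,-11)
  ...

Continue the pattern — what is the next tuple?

First value: +12 each step; -52, -40, -28, -16, -4, 8, 20 → 32.
For the second value, alternating steps +2, +1, +2, +1, …: -20, -18, -17, -15, -14, -12, -11 → -9.
So the next tuple is (32,-9).

(32,-9)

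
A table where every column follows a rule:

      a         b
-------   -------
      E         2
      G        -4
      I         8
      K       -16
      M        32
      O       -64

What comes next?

Q  128

Column a: E, G, I, K, M, O → Q (letters move forward 2 places in the alphabet).
Column b: ×(-2) each step; 2, -4, 8, -16, 32, -64 → 128.
So the next line is Q  128.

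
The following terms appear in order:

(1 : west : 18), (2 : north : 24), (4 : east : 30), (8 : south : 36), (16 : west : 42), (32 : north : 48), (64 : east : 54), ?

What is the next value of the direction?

south

Direction: repeats west → north → east → south; west, north, east, south, west, north, east → south.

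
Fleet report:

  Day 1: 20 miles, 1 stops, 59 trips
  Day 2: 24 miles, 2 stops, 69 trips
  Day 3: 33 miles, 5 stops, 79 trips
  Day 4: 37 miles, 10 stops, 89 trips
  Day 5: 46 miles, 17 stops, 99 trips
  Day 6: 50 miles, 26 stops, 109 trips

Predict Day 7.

59 miles, 37 stops, 119 trips

For the miles, alternating steps +4, +9, +4, +9, …: 20, 24, 33, 37, 46, 50 → 59.
Stops — differences are 1, 3, 5, … (increasing by 2 each time): 1, 2, 5, 10, 17, 26 → 37.
Trips — +10 each step: 59, 69, 79, 89, 99, 109 → 119.
So the next row is 59 miles, 37 stops, 119 trips.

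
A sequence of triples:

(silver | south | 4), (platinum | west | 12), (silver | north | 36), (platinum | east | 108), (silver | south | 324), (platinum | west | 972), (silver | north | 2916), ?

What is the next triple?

Metal: alternates silver ↔ platinum, so silver, platinum, silver, platinum, silver, platinum, silver → platinum.
Direction: south, west, north, east, south, west, north → east (repeats south → west → north → east).
Third part: 4, 12, 36, 108, 324, 972, 2916 → 8748 (×3 each step).
So the next triple is (platinum | east | 8748).

(platinum | east | 8748)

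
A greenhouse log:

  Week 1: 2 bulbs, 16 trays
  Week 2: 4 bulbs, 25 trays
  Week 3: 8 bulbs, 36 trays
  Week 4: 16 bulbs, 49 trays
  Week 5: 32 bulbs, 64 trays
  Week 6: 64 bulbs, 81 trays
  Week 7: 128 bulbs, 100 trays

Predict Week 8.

Bulbs goes 2, 4, 8, 16, 32, 64, 128 → 256 (×2 each step).
For the trays, perfect squares: 4², 5², 6², …: 16, 25, 36, 49, 64, 81, 100 → 121.
So the next line is 256 bulbs, 121 trays.

256 bulbs, 121 trays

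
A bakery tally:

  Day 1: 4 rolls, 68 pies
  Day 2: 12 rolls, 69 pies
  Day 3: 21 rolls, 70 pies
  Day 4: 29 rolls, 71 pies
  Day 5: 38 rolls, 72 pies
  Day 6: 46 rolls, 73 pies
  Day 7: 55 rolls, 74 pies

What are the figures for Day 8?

Rolls goes 4, 12, 21, 29, 38, 46, 55 → 63 (alternating steps +8, +9, +8, +9, …).
Pies: 68, 69, 70, 71, 72, 73, 74 → 75 (+1 each step).
Putting it together: 63 rolls, 75 pies.

63 rolls, 75 pies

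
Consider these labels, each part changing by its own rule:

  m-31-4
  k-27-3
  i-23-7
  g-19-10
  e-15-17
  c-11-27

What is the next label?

a-7-44

Letter goes m, k, i, g, e, c → a (letters move back 2 places in the alphabet).
Second component: 31, 27, 23, 19, 15, 11 → 7 (−4 each step).
For the third component, each term is the sum of the two before it: 4, 3, 7, 10, 17, 27 → 44.
Combining the parts gives a-7-44.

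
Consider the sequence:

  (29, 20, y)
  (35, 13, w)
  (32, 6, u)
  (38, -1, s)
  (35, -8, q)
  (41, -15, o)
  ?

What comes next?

First value: 29, 35, 32, 38, 35, 41 → 38 (alternating steps +6, −3, +6, −3, …).
Second value: −7 each step; 20, 13, 6, -1, -8, -15 → -22.
For the letter, letters move back 2 places in the alphabet: y, w, u, s, q, o → m.
So the next term is (38, -22, m).

(38, -22, m)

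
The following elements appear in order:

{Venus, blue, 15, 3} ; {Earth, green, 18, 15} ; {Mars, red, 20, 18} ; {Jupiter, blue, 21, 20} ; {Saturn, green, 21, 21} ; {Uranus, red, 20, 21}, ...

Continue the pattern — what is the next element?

{Neptune, blue, 18, 20}

For the planet, runs through the planets Mercury→Neptune: Venus, Earth, Mars, Jupiter, Saturn, Uranus → Neptune.
Colour: repeats blue → green → red; blue, green, red, blue, green, red → blue.
Third entry: 15, 18, 20, 21, 21, 20 → 18 (differences are 3, 2, 1, … (decreasing by 1 each time)).
Fourth entry goes 3, 15, 18, 20, 21, 21 → 20 (always the previous value of the third entry).
Combining the parts gives {Neptune, blue, 18, 20}.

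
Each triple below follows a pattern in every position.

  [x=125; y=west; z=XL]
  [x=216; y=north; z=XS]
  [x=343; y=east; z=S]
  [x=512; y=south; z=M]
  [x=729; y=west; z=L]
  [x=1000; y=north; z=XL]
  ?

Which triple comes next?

For the x, perfect cubes: 5³, 6³, 7³, …: 125, 216, 343, 512, 729, 1000 → 1331.
For the y, repeats west → north → east → south: west, north, east, south, west, north → east.
For the z, repeats XL → XS → S → M → L: XL, XS, S, M, L, XL → XS.
Putting it together: [x=1331; y=east; z=XS].

[x=1331; y=east; z=XS]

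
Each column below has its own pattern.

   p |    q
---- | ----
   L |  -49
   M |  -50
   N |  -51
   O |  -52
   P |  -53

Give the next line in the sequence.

Column p — letters move forward 1 place in the alphabet: L, M, N, O, P → Q.
Column q goes -49, -50, -51, -52, -53 → -54 (−1 each step).
Combining the parts gives Q  -54.

Q  -54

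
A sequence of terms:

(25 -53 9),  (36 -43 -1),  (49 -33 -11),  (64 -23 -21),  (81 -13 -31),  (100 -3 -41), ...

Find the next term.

First entry — perfect squares: 5², 6², 7², …: 25, 36, 49, 64, 81, 100 → 121.
For the second entry, +10 each step: -53, -43, -33, -23, -13, -3 → 7.
Third entry: together with the second entry always sums to -44, so 9, -1, -11, -21, -31, -41 → -51.
So the next term is (121 7 -51).

(121 7 -51)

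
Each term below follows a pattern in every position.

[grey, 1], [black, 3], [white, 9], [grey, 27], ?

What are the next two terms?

[black, 81], [white, 243]

Shade: grey, black, white, grey → black → white (repeats grey → black → white).
Second part — ×3 each step: 1, 3, 9, 27 → 81 → 243.
So the next two terms are [black, 81] and [white, 243].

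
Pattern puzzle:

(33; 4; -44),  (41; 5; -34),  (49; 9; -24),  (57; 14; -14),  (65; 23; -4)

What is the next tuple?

First entry: +8 each step; 33, 41, 49, 57, 65 → 73.
Second entry: each term is the sum of the two before it, so 4, 5, 9, 14, 23 → 37.
Third entry: -44, -34, -24, -14, -4 → 6 (+10 each step).
Putting it together: (73; 37; 6).

(73; 37; 6)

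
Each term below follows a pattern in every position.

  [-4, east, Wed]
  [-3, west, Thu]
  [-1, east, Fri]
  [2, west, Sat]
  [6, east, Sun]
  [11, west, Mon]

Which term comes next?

[17, east, Tue]

First component goes -4, -3, -1, 2, 6, 11 → 17 (differences are 1, 2, 3, … (increasing by 1 each time)).
Direction: alternates east ↔ west, so east, west, east, west, east, west → east.
Day: runs through the weekdays Mon→Sun; Wed, Thu, Fri, Sat, Sun, Mon → Tue.
So the next term is [17, east, Tue].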